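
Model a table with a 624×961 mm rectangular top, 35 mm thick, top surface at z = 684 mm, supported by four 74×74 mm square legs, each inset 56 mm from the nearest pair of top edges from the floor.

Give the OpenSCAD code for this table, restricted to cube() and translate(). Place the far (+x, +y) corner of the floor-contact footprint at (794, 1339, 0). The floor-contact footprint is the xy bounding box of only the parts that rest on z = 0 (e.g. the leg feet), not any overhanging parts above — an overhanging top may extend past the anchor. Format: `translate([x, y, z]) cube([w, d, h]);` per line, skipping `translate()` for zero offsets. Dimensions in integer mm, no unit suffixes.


// leg_h = 684 - 35 = 649
translate([226, 434, 649]) cube([624, 961, 35]);
translate([282, 490, 0]) cube([74, 74, 649]);
translate([720, 490, 0]) cube([74, 74, 649]);
translate([282, 1265, 0]) cube([74, 74, 649]);
translate([720, 1265, 0]) cube([74, 74, 649]);


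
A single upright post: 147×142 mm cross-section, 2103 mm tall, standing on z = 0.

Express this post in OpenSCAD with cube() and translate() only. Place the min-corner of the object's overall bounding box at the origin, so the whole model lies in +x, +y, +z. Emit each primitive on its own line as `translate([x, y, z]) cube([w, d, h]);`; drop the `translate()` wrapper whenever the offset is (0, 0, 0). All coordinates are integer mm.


cube([147, 142, 2103]);


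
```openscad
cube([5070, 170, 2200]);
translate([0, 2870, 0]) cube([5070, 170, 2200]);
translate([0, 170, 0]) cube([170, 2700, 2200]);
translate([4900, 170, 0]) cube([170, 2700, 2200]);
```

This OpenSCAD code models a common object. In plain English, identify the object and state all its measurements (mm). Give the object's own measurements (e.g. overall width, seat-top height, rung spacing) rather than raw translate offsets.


The wall frame of a small rectangular building: four walls, each 2200 mm tall and 170 mm thick, enclosing a footprint 5070 mm (x) by 3040 mm (y) outside-to-outside, with no floor or roof. The front and back walls (the −y and +y sides) span the full width; the two side walls fit between them.


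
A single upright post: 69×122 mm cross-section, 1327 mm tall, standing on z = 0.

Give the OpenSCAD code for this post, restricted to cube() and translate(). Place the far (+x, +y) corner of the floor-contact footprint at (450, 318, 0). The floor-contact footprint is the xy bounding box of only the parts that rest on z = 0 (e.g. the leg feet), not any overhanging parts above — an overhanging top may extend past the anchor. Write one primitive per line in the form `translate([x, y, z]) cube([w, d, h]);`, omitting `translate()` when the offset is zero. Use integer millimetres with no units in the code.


translate([381, 196, 0]) cube([69, 122, 1327]);


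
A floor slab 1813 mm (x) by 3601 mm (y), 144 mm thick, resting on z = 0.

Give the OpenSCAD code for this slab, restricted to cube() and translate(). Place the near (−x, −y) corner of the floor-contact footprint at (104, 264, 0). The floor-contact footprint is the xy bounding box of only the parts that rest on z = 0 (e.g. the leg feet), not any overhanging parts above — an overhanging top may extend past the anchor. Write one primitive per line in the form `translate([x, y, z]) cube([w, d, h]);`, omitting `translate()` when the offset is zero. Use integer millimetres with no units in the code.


translate([104, 264, 0]) cube([1813, 3601, 144]);


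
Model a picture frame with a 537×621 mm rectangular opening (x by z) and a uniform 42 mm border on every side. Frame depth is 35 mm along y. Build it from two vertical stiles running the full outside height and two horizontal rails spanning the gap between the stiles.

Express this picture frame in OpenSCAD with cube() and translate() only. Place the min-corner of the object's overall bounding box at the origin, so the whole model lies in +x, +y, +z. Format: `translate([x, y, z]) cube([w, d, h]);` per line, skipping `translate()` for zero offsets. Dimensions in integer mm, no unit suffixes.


cube([42, 35, 705]);
translate([579, 0, 0]) cube([42, 35, 705]);
translate([42, 0, 0]) cube([537, 35, 42]);
translate([42, 0, 663]) cube([537, 35, 42]);


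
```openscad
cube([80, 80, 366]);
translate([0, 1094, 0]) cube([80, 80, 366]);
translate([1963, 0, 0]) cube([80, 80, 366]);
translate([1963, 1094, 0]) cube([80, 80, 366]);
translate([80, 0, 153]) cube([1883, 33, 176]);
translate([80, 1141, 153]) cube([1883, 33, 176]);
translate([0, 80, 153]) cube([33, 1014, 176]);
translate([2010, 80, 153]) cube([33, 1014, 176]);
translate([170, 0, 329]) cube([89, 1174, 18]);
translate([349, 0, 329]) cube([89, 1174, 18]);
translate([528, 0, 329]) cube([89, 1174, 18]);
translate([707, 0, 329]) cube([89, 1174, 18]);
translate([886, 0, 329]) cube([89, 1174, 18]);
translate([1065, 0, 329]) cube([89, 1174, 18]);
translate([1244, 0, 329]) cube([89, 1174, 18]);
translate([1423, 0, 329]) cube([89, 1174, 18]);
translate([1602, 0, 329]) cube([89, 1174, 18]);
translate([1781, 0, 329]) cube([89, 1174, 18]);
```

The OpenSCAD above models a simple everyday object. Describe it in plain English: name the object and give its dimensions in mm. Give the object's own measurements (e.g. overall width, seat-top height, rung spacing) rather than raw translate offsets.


A bed frame 2043 mm long (x) by 1174 mm wide (y). Four 80×80 mm corner posts, 366 mm tall, at the corners of the footprint. Four rails of 33 mm thickness and 176 mm height run between adjacent posts with their undersides at z = 153 mm, their outer faces flush with the outside of the frame (the two x-running rails run between the posts' inner faces; the two y-running rails run between the posts' inner faces). 10 slats, each 89 mm wide (x) and 18 mm thick, lie across the top of the two x-running rails, running the full 1174 mm width of the frame in y; along x they sit between the end posts with a 90 mm gap after the −x posts and between neighbouring slats, leaving 93 mm before the +x posts.


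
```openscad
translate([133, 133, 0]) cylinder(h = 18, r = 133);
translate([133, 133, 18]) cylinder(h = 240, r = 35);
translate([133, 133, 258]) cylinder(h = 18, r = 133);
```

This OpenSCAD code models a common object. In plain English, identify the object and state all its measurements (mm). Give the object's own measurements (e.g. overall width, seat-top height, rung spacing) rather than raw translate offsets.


A spool: two coaxial disc flanges of radius 133 mm and thickness 18 mm, joined by a core cylinder of radius 35 mm and height 240 mm. The lower flange rests on z = 0 and the three cylinders share a vertical axis.


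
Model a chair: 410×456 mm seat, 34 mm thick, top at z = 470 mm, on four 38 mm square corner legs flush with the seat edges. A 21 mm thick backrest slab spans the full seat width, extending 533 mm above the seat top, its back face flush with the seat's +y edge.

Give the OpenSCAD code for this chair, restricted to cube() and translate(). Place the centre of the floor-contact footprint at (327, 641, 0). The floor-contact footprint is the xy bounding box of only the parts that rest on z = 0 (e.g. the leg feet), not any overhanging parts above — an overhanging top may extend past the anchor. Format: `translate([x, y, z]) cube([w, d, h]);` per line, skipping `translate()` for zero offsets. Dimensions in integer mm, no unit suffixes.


translate([122, 413, 436]) cube([410, 456, 34]);
translate([122, 413, 0]) cube([38, 38, 436]);
translate([494, 413, 0]) cube([38, 38, 436]);
translate([122, 831, 0]) cube([38, 38, 436]);
translate([494, 831, 0]) cube([38, 38, 436]);
translate([122, 848, 470]) cube([410, 21, 533]);


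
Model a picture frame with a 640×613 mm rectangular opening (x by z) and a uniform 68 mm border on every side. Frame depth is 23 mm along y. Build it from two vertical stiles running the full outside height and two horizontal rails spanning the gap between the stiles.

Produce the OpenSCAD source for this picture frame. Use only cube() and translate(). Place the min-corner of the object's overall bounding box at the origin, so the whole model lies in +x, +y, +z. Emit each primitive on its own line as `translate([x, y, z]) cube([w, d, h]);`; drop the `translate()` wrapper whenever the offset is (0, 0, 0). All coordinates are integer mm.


cube([68, 23, 749]);
translate([708, 0, 0]) cube([68, 23, 749]);
translate([68, 0, 0]) cube([640, 23, 68]);
translate([68, 0, 681]) cube([640, 23, 68]);


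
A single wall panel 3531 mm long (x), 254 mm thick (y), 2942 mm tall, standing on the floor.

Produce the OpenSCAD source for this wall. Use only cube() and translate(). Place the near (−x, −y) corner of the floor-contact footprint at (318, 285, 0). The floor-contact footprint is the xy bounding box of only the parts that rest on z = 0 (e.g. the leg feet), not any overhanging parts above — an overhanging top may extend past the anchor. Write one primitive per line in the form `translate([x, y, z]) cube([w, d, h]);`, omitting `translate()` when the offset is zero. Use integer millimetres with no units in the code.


translate([318, 285, 0]) cube([3531, 254, 2942]);


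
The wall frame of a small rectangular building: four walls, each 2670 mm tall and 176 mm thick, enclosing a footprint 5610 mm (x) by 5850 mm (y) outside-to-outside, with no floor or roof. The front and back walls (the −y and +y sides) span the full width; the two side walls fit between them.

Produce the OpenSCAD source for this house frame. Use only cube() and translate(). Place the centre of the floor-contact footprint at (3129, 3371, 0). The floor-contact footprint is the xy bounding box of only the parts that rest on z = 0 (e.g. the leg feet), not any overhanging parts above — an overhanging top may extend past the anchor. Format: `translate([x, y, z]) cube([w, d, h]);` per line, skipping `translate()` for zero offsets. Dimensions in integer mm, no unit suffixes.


translate([324, 446, 0]) cube([5610, 176, 2670]);
translate([324, 6120, 0]) cube([5610, 176, 2670]);
translate([324, 622, 0]) cube([176, 5498, 2670]);
translate([5758, 622, 0]) cube([176, 5498, 2670]);


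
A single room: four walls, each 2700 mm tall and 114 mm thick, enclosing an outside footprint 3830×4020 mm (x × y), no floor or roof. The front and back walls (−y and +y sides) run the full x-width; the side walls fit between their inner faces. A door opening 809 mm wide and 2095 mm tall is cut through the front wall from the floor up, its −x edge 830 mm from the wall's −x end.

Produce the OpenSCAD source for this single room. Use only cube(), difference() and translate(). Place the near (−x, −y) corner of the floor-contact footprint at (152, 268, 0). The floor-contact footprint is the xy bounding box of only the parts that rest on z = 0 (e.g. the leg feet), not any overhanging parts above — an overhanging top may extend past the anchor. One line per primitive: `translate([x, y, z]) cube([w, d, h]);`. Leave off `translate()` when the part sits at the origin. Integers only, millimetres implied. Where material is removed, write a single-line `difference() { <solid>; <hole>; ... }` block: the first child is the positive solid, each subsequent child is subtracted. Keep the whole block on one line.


difference() { translate([152, 268, 0]) cube([3830, 114, 2700]); translate([982, 268, 0]) cube([809, 114, 2095]); }
translate([152, 4174, 0]) cube([3830, 114, 2700]);
translate([152, 382, 0]) cube([114, 3792, 2700]);
translate([3868, 382, 0]) cube([114, 3792, 2700]);


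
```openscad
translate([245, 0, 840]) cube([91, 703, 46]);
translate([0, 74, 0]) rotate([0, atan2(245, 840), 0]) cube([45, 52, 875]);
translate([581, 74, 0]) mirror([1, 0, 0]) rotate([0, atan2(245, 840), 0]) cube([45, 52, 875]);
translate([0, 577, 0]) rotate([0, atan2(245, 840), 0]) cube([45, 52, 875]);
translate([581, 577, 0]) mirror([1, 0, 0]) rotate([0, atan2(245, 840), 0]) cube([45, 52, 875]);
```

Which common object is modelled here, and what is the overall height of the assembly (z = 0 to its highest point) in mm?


A sawhorse. The overall height is 886 mm.

A beam across two mirrored pairs of raked legs — a sawhorse. The beam's underside is at z = 840 (matching the legs' vertical rise in atan2(245, 840)) and the beam is 46 mm tall, so its top is at 840 + 46 = 886 mm. The raked legs top out at the beam's underside, so that is the highest point.


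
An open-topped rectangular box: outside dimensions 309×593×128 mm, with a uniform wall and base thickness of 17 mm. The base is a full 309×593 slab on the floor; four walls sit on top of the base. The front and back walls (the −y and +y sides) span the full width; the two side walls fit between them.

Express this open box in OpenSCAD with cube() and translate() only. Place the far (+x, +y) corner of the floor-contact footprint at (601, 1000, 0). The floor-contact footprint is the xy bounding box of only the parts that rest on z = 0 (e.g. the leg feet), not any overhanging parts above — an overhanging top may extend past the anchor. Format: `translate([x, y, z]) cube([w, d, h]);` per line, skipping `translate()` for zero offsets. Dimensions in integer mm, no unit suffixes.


translate([292, 407, 0]) cube([309, 593, 17]);
translate([292, 407, 17]) cube([309, 17, 111]);
translate([292, 983, 17]) cube([309, 17, 111]);
translate([292, 424, 17]) cube([17, 559, 111]);
translate([584, 424, 17]) cube([17, 559, 111]);


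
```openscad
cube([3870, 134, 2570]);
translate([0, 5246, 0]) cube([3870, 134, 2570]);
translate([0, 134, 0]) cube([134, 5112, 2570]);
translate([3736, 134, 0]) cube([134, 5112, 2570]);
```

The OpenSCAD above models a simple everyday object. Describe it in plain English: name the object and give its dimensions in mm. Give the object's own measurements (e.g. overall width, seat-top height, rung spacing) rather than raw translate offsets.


The wall frame of a small rectangular building: four walls, each 2570 mm tall and 134 mm thick, enclosing a footprint 3870 mm (x) by 5380 mm (y) outside-to-outside, with no floor or roof. The front and back walls (the −y and +y sides) span the full width; the two side walls fit between them.


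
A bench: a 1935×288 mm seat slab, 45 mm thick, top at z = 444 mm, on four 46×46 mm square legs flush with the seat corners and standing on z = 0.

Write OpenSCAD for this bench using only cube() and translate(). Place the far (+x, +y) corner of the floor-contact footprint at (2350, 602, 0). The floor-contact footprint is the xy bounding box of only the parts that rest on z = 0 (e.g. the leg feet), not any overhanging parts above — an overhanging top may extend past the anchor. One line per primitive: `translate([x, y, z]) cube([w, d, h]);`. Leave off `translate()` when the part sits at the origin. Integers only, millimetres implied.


translate([415, 314, 399]) cube([1935, 288, 45]);
translate([415, 314, 0]) cube([46, 46, 399]);
translate([415, 556, 0]) cube([46, 46, 399]);
translate([2304, 314, 0]) cube([46, 46, 399]);
translate([2304, 556, 0]) cube([46, 46, 399]);


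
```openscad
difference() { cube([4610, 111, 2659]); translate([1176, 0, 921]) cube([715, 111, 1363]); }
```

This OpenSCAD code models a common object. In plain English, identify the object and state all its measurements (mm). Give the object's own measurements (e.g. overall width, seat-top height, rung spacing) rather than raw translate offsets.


A wall 4610 mm long (x), 111 mm thick (y), 2659 mm tall, with a rectangular window opening cut through it. The opening is 715 mm wide and 1363 mm tall; its sill is at z = 921 mm and its near (−x) edge is 1176 mm from the wall's −x end. The opening passes through the full wall thickness.


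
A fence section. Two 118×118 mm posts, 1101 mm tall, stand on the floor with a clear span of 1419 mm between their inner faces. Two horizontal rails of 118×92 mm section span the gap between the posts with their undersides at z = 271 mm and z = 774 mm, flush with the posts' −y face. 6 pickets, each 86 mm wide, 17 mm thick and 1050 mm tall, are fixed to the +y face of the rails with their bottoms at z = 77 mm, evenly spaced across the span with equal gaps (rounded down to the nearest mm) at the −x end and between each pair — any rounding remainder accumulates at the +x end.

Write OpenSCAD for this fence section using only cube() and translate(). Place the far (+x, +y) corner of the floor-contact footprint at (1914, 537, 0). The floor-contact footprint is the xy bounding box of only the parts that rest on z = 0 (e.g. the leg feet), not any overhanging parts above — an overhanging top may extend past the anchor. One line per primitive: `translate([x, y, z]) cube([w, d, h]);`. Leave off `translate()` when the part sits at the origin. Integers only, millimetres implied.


translate([259, 419, 0]) cube([118, 118, 1101]);
translate([1796, 419, 0]) cube([118, 118, 1101]);
translate([377, 419, 271]) cube([1419, 118, 92]);
translate([377, 419, 774]) cube([1419, 118, 92]);
translate([506, 537, 77]) cube([86, 17, 1050]);
translate([721, 537, 77]) cube([86, 17, 1050]);
translate([936, 537, 77]) cube([86, 17, 1050]);
translate([1151, 537, 77]) cube([86, 17, 1050]);
translate([1366, 537, 77]) cube([86, 17, 1050]);
translate([1581, 537, 77]) cube([86, 17, 1050]);


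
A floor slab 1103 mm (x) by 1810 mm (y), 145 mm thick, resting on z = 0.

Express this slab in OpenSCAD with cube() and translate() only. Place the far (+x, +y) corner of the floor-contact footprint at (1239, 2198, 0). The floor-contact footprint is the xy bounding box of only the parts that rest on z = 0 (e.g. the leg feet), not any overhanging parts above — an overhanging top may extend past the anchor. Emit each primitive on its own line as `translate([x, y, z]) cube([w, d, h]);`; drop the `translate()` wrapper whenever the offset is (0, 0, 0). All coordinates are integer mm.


translate([136, 388, 0]) cube([1103, 1810, 145]);


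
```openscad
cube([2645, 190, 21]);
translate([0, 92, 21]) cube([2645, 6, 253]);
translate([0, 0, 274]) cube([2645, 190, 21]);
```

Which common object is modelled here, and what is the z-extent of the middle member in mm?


An I-beam. The web height is 253 mm.

Two wide flanges with a thin centred web — an I-beam. Overall 295 mm minus two 21 mm flanges gives a web of 295 − 2·21 = 253 mm.


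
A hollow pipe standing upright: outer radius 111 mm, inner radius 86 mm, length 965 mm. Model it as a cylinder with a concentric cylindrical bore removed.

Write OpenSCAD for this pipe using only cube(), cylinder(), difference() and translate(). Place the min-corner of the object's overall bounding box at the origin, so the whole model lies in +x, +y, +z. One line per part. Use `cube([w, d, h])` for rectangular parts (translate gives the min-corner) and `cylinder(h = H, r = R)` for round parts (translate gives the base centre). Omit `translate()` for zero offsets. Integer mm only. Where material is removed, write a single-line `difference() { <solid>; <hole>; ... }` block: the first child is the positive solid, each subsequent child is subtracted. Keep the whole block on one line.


difference() { translate([111, 111, 0]) cylinder(h = 965, r = 111); translate([111, 111, 0]) cylinder(h = 965, r = 86); }


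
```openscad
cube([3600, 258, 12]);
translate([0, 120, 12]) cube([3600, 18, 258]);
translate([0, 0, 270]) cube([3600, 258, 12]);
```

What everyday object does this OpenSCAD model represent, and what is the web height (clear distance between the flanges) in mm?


An I-beam. The web height is 258 mm.

Two wide flanges with a thin centred web — an I-beam. Overall 282 mm minus two 12 mm flanges gives a web of 282 − 2·12 = 258 mm.


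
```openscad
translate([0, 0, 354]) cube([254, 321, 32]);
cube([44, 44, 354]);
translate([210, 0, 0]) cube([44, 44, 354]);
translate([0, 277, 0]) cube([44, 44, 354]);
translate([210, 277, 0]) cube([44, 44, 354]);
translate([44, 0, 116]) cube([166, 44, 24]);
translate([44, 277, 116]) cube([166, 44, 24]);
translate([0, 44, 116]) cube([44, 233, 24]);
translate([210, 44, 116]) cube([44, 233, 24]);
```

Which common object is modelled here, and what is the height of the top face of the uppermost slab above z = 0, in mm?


A stool. The seat height is 386 mm.

A 254×321×32 slab at z = 354 on four corner posts — a stool. The seat top is 354 + 32 = 386 mm.


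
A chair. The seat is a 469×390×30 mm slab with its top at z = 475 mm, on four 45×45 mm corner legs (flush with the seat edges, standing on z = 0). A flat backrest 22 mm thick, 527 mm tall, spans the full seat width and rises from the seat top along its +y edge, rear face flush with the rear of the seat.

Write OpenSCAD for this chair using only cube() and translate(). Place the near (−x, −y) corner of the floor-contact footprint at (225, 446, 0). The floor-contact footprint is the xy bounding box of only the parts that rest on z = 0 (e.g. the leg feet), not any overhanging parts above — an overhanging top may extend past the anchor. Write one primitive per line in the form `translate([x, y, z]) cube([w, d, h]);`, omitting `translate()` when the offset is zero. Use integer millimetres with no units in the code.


translate([225, 446, 445]) cube([469, 390, 30]);
translate([225, 446, 0]) cube([45, 45, 445]);
translate([649, 446, 0]) cube([45, 45, 445]);
translate([225, 791, 0]) cube([45, 45, 445]);
translate([649, 791, 0]) cube([45, 45, 445]);
translate([225, 814, 475]) cube([469, 22, 527]);


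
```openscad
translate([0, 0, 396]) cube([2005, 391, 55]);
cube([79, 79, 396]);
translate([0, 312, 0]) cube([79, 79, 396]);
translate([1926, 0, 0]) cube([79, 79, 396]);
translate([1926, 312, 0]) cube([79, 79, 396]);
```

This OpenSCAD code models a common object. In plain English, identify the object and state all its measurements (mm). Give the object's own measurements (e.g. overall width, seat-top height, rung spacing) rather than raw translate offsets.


A long wooden bench with a 2005 mm (x) × 391 mm (y) seat, 55 mm thick, its top surface 451 mm above the floor. Four 79 mm square legs at the seat corners, flush with the edges, run from z = 0 to the seat underside.


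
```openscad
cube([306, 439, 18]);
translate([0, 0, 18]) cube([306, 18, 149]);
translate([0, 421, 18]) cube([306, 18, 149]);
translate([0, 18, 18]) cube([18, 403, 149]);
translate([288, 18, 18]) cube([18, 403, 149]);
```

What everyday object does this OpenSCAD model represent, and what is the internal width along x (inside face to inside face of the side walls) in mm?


An open box. The internal width is 270 mm.

A 306×439 base slab with four walls standing on it — an open box. The base is 306 mm wide and the walls are 18 mm thick, so the internal width is 306 − 2 × 18 = 270 mm.


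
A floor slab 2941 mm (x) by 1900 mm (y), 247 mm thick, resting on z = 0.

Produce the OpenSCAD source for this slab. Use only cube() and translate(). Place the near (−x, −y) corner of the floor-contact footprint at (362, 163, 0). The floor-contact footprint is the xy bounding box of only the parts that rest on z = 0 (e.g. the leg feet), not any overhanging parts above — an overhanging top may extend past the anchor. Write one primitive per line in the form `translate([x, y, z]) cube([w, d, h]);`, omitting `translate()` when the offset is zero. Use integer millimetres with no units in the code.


translate([362, 163, 0]) cube([2941, 1900, 247]);


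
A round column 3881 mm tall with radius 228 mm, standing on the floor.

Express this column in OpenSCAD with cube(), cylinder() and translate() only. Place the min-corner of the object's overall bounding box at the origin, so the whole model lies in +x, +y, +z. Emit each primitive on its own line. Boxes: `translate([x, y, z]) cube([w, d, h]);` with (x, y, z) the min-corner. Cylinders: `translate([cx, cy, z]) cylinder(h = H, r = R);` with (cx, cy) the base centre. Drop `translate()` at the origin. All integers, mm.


translate([228, 228, 0]) cylinder(h = 3881, r = 228);


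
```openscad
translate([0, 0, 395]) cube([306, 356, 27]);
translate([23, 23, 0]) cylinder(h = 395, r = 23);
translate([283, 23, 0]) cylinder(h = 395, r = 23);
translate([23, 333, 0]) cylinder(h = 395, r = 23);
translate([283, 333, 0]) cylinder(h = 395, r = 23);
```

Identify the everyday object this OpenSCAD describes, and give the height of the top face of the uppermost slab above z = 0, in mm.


A stool. The seat height is 422 mm.

A 306×356×27 slab at z = 395 on four corner cylinders — a stool. The seat top is 395 + 27 = 422 mm.


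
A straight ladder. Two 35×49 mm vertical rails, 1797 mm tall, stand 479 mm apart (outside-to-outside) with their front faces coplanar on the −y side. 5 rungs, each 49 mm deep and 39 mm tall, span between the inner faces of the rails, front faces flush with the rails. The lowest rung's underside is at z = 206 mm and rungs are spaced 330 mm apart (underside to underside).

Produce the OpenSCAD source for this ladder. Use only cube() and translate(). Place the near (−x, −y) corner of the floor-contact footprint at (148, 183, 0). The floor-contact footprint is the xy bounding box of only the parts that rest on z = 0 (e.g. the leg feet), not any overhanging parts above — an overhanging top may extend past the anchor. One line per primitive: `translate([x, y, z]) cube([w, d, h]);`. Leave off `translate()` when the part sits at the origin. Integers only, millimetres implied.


translate([148, 183, 0]) cube([35, 49, 1797]);
translate([592, 183, 0]) cube([35, 49, 1797]);
translate([183, 183, 206]) cube([409, 49, 39]);
translate([183, 183, 536]) cube([409, 49, 39]);
translate([183, 183, 866]) cube([409, 49, 39]);
translate([183, 183, 1196]) cube([409, 49, 39]);
translate([183, 183, 1526]) cube([409, 49, 39]);


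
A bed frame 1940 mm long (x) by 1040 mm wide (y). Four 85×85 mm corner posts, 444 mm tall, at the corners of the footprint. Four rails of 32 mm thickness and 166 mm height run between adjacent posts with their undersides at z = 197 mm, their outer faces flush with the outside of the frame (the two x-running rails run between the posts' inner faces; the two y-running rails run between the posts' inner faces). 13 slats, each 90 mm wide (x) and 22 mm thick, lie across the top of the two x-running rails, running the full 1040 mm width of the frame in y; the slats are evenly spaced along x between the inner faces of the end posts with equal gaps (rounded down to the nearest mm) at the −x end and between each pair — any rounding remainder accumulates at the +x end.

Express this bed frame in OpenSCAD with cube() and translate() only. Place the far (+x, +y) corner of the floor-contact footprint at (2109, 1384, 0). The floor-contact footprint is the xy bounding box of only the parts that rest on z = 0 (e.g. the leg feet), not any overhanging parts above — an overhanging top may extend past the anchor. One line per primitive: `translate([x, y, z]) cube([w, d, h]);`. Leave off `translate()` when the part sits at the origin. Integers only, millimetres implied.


// slat z = rail_z + rail_h = 197 + 166 = 363
// slat gap = ⌊(1770 − 13·90) / 14⌋ = 42
translate([169, 344, 0]) cube([85, 85, 444]);
translate([169, 1299, 0]) cube([85, 85, 444]);
translate([2024, 344, 0]) cube([85, 85, 444]);
translate([2024, 1299, 0]) cube([85, 85, 444]);
translate([254, 344, 197]) cube([1770, 32, 166]);
translate([254, 1352, 197]) cube([1770, 32, 166]);
translate([169, 429, 197]) cube([32, 870, 166]);
translate([2077, 429, 197]) cube([32, 870, 166]);
translate([296, 344, 363]) cube([90, 1040, 22]);
translate([428, 344, 363]) cube([90, 1040, 22]);
translate([560, 344, 363]) cube([90, 1040, 22]);
translate([692, 344, 363]) cube([90, 1040, 22]);
translate([824, 344, 363]) cube([90, 1040, 22]);
translate([956, 344, 363]) cube([90, 1040, 22]);
translate([1088, 344, 363]) cube([90, 1040, 22]);
translate([1220, 344, 363]) cube([90, 1040, 22]);
translate([1352, 344, 363]) cube([90, 1040, 22]);
translate([1484, 344, 363]) cube([90, 1040, 22]);
translate([1616, 344, 363]) cube([90, 1040, 22]);
translate([1748, 344, 363]) cube([90, 1040, 22]);
translate([1880, 344, 363]) cube([90, 1040, 22]);


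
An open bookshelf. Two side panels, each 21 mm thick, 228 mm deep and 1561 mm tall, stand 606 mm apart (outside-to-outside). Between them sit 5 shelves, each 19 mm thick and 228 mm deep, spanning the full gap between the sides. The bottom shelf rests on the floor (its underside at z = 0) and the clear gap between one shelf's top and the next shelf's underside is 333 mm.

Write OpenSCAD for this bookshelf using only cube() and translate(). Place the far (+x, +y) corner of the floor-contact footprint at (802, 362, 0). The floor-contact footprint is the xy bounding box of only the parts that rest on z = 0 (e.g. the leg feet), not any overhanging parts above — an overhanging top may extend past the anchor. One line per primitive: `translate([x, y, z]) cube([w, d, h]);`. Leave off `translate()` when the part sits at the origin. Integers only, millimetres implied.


translate([196, 134, 0]) cube([21, 228, 1561]);
translate([781, 134, 0]) cube([21, 228, 1561]);
translate([217, 134, 0]) cube([564, 228, 19]);
translate([217, 134, 352]) cube([564, 228, 19]);
translate([217, 134, 704]) cube([564, 228, 19]);
translate([217, 134, 1056]) cube([564, 228, 19]);
translate([217, 134, 1408]) cube([564, 228, 19]);


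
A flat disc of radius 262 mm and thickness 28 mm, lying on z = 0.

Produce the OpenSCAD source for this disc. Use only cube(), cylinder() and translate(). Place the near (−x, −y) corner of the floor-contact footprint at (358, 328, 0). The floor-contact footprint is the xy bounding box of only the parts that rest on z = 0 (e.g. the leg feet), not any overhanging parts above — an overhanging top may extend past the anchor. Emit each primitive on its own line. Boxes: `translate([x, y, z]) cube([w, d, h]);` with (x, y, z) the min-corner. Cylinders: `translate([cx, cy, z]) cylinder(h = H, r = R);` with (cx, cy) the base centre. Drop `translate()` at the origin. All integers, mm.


translate([620, 590, 0]) cylinder(h = 28, r = 262);


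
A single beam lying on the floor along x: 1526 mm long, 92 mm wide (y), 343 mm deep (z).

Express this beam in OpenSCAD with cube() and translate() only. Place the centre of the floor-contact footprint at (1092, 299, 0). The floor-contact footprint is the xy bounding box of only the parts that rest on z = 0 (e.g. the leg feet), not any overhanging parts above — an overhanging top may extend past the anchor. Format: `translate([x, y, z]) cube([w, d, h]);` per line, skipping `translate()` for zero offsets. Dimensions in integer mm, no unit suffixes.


translate([329, 253, 0]) cube([1526, 92, 343]);


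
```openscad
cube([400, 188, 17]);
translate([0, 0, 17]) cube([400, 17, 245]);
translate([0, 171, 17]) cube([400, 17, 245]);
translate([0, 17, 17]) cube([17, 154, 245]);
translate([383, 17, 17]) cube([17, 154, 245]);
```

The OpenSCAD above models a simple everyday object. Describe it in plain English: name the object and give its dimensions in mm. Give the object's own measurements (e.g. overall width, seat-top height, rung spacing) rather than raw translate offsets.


An open-topped rectangular box: outside dimensions 400×188×262 mm, with a uniform wall and base thickness of 17 mm. The base is a full 400×188 slab on the floor; four walls sit on top of the base. The front and back walls (the −y and +y sides) span the full width; the two side walls fit between them.


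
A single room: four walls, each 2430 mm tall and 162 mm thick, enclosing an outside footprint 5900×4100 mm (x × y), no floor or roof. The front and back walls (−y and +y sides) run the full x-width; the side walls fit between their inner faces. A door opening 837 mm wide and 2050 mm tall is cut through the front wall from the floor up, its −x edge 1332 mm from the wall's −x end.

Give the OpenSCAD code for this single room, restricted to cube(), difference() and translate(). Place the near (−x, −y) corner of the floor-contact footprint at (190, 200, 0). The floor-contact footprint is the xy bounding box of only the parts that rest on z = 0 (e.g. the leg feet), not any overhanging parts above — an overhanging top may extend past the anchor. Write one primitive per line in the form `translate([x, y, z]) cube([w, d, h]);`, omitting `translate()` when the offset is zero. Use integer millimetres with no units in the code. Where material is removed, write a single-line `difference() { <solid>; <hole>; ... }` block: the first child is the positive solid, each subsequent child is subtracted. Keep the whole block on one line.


difference() { translate([190, 200, 0]) cube([5900, 162, 2430]); translate([1522, 200, 0]) cube([837, 162, 2050]); }
translate([190, 4138, 0]) cube([5900, 162, 2430]);
translate([190, 362, 0]) cube([162, 3776, 2430]);
translate([5928, 362, 0]) cube([162, 3776, 2430]);


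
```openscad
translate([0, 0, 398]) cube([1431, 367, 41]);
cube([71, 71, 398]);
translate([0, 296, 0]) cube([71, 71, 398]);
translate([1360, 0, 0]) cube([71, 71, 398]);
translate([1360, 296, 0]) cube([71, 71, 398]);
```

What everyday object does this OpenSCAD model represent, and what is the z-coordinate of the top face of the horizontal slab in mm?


A bench. The seat-top height is 439 mm.

A long slab on four corner posts — a bench. The slab sits at z = 398 with thickness 41, so the top is 398 + 41 = 439 mm.


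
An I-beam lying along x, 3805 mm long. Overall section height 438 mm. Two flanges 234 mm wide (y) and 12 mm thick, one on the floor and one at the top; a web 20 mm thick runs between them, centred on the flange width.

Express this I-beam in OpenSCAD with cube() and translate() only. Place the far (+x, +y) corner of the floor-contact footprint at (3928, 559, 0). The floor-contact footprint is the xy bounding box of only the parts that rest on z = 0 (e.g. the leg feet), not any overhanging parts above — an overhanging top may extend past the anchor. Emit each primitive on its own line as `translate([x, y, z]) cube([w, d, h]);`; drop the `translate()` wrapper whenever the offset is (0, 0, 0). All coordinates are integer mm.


translate([123, 325, 0]) cube([3805, 234, 12]);
translate([123, 432, 12]) cube([3805, 20, 414]);
translate([123, 325, 426]) cube([3805, 234, 12]);


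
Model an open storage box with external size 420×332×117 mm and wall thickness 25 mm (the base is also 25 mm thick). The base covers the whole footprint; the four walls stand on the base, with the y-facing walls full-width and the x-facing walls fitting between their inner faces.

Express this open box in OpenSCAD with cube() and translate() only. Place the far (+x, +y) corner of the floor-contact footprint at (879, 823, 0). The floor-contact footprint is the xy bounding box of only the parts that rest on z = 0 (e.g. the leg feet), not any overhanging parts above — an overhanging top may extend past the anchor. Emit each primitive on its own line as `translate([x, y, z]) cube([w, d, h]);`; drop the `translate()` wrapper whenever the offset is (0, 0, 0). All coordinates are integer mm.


translate([459, 491, 0]) cube([420, 332, 25]);
translate([459, 491, 25]) cube([420, 25, 92]);
translate([459, 798, 25]) cube([420, 25, 92]);
translate([459, 516, 25]) cube([25, 282, 92]);
translate([854, 516, 25]) cube([25, 282, 92]);


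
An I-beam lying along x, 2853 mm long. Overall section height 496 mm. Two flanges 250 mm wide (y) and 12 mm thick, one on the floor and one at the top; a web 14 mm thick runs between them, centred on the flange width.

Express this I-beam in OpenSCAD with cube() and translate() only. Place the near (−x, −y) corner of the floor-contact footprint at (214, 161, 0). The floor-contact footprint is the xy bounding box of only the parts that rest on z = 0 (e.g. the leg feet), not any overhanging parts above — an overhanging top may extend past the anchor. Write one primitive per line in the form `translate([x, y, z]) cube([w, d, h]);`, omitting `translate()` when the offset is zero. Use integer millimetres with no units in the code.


translate([214, 161, 0]) cube([2853, 250, 12]);
translate([214, 279, 12]) cube([2853, 14, 472]);
translate([214, 161, 484]) cube([2853, 250, 12]);


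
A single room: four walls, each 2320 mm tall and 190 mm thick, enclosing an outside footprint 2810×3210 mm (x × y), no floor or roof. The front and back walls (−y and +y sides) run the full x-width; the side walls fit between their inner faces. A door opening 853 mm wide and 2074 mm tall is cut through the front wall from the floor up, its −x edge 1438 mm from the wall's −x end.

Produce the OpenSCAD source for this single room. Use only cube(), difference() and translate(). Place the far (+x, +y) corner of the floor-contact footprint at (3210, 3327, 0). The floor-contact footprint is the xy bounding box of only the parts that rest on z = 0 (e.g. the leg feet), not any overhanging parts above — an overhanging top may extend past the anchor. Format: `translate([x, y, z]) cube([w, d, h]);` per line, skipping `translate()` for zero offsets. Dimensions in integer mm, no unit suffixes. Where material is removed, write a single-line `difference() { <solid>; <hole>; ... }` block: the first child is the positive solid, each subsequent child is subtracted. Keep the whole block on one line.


difference() { translate([400, 117, 0]) cube([2810, 190, 2320]); translate([1838, 117, 0]) cube([853, 190, 2074]); }
translate([400, 3137, 0]) cube([2810, 190, 2320]);
translate([400, 307, 0]) cube([190, 2830, 2320]);
translate([3020, 307, 0]) cube([190, 2830, 2320]);


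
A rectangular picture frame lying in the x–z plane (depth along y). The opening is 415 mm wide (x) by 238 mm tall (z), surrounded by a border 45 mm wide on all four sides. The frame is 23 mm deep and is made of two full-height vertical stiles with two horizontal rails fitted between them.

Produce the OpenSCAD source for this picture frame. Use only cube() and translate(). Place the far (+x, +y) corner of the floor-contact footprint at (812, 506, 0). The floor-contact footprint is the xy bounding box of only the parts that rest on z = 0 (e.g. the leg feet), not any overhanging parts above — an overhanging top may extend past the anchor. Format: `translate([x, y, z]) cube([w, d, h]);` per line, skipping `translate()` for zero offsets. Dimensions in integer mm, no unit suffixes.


translate([307, 483, 0]) cube([45, 23, 328]);
translate([767, 483, 0]) cube([45, 23, 328]);
translate([352, 483, 0]) cube([415, 23, 45]);
translate([352, 483, 283]) cube([415, 23, 45]);


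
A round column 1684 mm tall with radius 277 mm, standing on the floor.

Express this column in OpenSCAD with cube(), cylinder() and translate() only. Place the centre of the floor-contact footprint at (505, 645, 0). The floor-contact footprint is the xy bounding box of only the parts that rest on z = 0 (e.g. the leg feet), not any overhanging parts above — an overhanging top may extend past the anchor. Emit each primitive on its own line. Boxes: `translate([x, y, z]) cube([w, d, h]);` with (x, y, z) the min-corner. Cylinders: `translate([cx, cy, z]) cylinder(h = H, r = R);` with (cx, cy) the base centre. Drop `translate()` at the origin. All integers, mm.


translate([505, 645, 0]) cylinder(h = 1684, r = 277);


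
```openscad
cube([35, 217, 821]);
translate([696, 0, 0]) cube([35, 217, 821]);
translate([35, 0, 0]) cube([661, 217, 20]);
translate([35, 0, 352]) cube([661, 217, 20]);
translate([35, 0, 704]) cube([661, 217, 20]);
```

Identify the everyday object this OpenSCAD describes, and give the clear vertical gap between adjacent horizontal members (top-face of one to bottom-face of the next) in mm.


A bookshelf. The clear shelf gap is 332 mm.

Two tall side panels with 3 horizontal boards between them — a bookshelf. The first two shelf undersides are at z = 0 and z = 352; with shelf thickness 20, the clear gap is 352 − 0 − 20 = 332 mm.


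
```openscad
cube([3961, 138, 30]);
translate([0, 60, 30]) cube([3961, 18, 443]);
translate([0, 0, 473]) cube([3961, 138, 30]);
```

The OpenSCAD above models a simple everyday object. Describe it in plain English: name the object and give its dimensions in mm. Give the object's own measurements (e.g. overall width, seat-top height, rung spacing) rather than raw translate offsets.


An I-beam lying along x, 3961 mm long. Overall section height 503 mm. Two flanges 138 mm wide (y) and 30 mm thick, one on the floor and one at the top; a web 18 mm thick runs between them, centred on the flange width.
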